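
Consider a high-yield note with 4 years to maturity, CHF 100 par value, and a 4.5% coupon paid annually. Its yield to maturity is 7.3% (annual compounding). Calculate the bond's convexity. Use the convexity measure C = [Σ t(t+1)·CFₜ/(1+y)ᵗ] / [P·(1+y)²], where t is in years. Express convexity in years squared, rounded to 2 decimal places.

With y = 0.073:
  t   CF        PV=CF/(1+0.073)^t    t·PV        t(t+1)·PV
  1         4.50         4.1938         4.1938           8.3877
  2         4.50         3.9085         7.8171          23.4512
  3         4.50         3.6426        10.9278          43.7114
  4       104.50        78.8347       315.3388       1,576.6939
  Σ                     90.5797       338.2775       1,652.2442
P = 90.5797.
Convexity = Σ t(t+1)·PV / [P·(1+y)²] = 1,652.2442 / (90.5797 × 1.151329) = 15.84324.

15.84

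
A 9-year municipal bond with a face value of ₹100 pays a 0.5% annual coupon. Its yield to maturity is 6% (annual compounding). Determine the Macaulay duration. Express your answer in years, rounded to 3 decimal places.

Periodic yield y = 0.06. Discount each cash flow and weight by its year:
  t   CF        PV=CF/(1+0.06)^t    t·PV
  1         0.50         0.4717         0.4717
  2         0.50         0.4450         0.8900
  3         0.50         0.4198         1.2594
  4         0.50         0.3960         1.5842
  5         0.50         0.3736         1.8681
  6         0.50         0.3525         2.1149
  7         0.50         0.3325         2.3277
  8         0.50         0.3137         2.5096
  9       100.50        59.4858       535.3722
  Σ                     62.5907       548.3978
Price P = Σ PV = 62.5907.
Macaulay duration = Σ(t·PV) / P = 548.3978 / 62.5907 = 8.76165 years.

8.762 years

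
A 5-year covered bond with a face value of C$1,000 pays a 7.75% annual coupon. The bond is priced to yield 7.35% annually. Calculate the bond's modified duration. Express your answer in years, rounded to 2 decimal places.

4.04 years

Periodic yield y = 0.0735. First find Macaulay duration:
  t   CF        PV=CF/(1+0.0735)^t    t·PV
  1        77.50        72.1938        72.1938
  2        77.50        67.2508       134.5016
  3        77.50        62.6463       187.9390
  4        77.50        58.3571       233.4283
  5     1,077.50       755.8003     3,779.0013
  Σ                  1,016.2482     4,407.0639
P = 1,016.2482; Macaulay duration = 4,407.0639 / 1,016.2482 = 4.33660 years.
Modified duration = D_Mac / (1 + y) = 4.33660 / 1.0735 = 4.03968 years.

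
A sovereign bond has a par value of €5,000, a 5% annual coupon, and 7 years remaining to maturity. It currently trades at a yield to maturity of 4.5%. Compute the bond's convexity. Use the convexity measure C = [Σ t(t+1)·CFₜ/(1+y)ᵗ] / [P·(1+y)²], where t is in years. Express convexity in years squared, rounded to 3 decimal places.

42.483

With y = 0.045:
  t   CF        PV=CF/(1+0.045)^t    t·PV        t(t+1)·PV
  1       250.00       239.2344       239.2344         478.4689
  2       250.00       228.9325       457.8650       1,373.5949
  3       250.00       219.0742       657.2225       2,628.8898
  4       250.00       209.6403       838.5613       4,192.8067
  5       250.00       200.6128     1,003.0638       6,018.3828
  6       250.00       191.9739     1,151.8436       8,062.9053
  7     5,250.00     3,857.8494    27,004.9458     216,039.5666
  Σ                  5,147.3175    31,352.7365     238,794.6150
P = 5,147.3175.
Convexity = Σ t(t+1)·PV / [P·(1+y)²] = 238,794.6150 / (5,147.3175 × 1.092025) = 42.48259.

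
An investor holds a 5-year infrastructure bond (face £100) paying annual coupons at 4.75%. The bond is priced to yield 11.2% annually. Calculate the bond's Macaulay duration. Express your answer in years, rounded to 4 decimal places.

Periodic yield y = 0.112. Discount each cash flow and weight by its year:
  t   CF        PV=CF/(1+0.112)^t    t·PV
  1         4.75         4.2716         4.2716
  2         4.75         3.8414         7.6827
  3         4.75         3.4545        10.3634
  4         4.75         3.1065        12.4261
  5       104.75        61.6070       308.0350
  Σ                     76.2809       342.7788
Price P = Σ PV = 76.2809.
Macaulay duration = Σ(t·PV) / P = 342.7788 / 76.2809 = 4.49364 years.

4.4936 years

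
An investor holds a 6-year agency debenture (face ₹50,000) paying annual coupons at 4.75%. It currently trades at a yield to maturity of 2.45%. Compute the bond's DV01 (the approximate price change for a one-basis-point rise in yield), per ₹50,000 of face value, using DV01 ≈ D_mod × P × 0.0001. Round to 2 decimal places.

Periodic yield y = 0.0245.
  t   CF        PV=CF/(1+0.0245)^t    t·PV
  1     2,375.00     2,318.2040     2,318.2040
  2     2,375.00     2,262.7662     4,525.5325
  3     2,375.00     2,208.6542     6,625.9626
  4     2,375.00     2,155.8362     8,623.3449
  5     2,375.00     2,104.2813    10,521.4066
  6    52,375.00    45,295.2081   271,771.2488
  Σ                 56,344.9501   304,385.6993
P = 56,344.9501; D_Mac = 5.40218 yrs; D_mod = 5.27299 yrs.
DV01 ≈ 5.27299 × 56,344.9501 × 0.0001 = 29.710659.

₹29.71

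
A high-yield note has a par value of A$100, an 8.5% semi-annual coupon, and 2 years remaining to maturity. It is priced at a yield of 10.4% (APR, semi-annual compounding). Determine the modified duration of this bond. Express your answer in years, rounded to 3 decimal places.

1.786 years

Periodic yield y = 0.052. First find Macaulay duration:
  t   CF        PV=CF/(1+0.052)^t    t·PV
  1         4.25         4.0399         4.0399
  2         4.25         3.8402         7.6805
  3         4.25         3.6504        10.9512
  4       104.25        85.1164       340.4655
  Σ                     96.6469       363.1371
P = 96.6469; Macaulay duration = 363.1371 / 96.6469 = 3.75736 half-year periods = 1.87868 years.
Modified duration = D_Mac / (1 + y) = 1.87868 / 1.052 = 1.78582 years.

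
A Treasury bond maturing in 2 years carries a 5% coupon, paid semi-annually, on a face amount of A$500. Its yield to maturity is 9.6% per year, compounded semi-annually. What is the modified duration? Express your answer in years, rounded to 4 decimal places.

1.8363 years

Periodic yield y = 0.048. First find Macaulay duration:
  t   CF        PV=CF/(1+0.048)^t    t·PV
  1        12.50        11.9275        11.9275
  2        12.50        11.3812        22.7624
  3        12.50        10.8599        32.5797
  4       512.50       424.8628     1,699.4513
  Σ                    459.0314     1,766.7209
P = 459.0314; Macaulay duration = 1,766.7209 / 459.0314 = 3.84880 half-year periods = 1.92440 years.
Modified duration = D_Mac / (1 + y) = 1.92440 / 1.048 = 1.83626 years.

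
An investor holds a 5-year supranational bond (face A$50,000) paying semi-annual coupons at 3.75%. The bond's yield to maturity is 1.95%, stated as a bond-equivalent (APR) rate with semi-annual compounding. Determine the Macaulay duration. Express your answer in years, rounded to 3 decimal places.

Periodic yield y = 0.00975. Discount each cash flow and weight by its period:
  t   CF        PV=CF/(1+0.00975)^t    t·PV
  1       937.50       928.4476       928.4476
  2       937.50       919.4827     1,838.9654
  3       937.50       910.6043     2,731.8129
  4       937.50       901.8116     3,607.2465
  5       937.50       893.1039     4,465.5193
  6       937.50       884.4802     5,306.8811
  7       937.50       875.9398     6,131.5784
  8       937.50       867.4818     6,939.8546
  9       937.50       859.1055     7,731.9499
  10   50,937.50    46,227.3510   462,273.5102
  Σ                 54,267.8084   501,955.7658
Price P = Σ PV = 54,267.8084.
Macaulay duration = Σ(t·PV) / P = 501,955.7658 / 54,267.8084 = 9.24960 half-year periods.
In years: 9.24960 / 2 = 4.62480 years.

4.625 years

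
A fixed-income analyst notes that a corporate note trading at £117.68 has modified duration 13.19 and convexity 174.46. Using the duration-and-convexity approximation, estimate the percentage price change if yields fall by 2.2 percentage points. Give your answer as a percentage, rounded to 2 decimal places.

Duration effect: -D_mod·Δy = -13.19 × (-0.022) = +0.290180
Convexity effect: ½·C·(Δy)² = 0.5 × 174.46 × (-0.022)² = +0.04221932
ΔP/P ≈ +0.290180 + 0.04221932 = +0.33239932
= +33.239932%.

+33.24%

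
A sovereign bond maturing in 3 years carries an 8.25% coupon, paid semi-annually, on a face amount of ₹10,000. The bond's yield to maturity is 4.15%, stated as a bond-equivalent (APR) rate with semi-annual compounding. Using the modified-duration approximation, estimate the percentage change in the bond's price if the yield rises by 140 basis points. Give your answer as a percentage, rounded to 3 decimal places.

Periodic yield y = 0.02075. Modified duration first:
  t   CF        PV=CF/(1+0.02075)^t    t·PV
  1       412.50       404.1146       404.1146
  2       412.50       395.8997       791.7994
  3       412.50       387.8518     1,163.5553
  4       412.50       379.9675     1,519.8698
  5       412.50       372.2434     1,861.2170
  6    10,412.50     9,205.3156    55,231.8936
  Σ                 11,145.3926    60,972.4498
P = 11,145.3926; D_Mac = 5.47064 half-year periods = 2.73532 yrs; D_mod = 2.73532/(1+0.02075) = 2.67972 yrs.
ΔP/P ≈ -D_mod · Δy = -2.67972 × (+0.014) = -0.037516 = -3.7516%.

-3.752%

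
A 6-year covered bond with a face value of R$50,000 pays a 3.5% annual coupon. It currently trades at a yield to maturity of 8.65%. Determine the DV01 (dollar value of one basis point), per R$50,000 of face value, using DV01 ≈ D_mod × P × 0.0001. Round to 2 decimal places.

R$19.16

Periodic yield y = 0.0865.
  t   CF        PV=CF/(1+0.0865)^t    t·PV
  1     1,750.00     1,610.6765     1,610.6765
  2     1,750.00     1,482.4450     2,964.8900
  3     1,750.00     1,364.4225     4,093.2674
  4     1,750.00     1,255.7961     5,023.1844
  5     1,750.00     1,155.8178     5,779.0892
  6    51,750.00    31,458.0624   188,748.3747
  Σ                 38,327.2203   208,219.4821
P = 38,327.2203; D_Mac = 5.43268 yrs; D_mod = 5.00016 yrs.
DV01 ≈ 5.00016 × 38,327.2203 × 0.0001 = 19.164241.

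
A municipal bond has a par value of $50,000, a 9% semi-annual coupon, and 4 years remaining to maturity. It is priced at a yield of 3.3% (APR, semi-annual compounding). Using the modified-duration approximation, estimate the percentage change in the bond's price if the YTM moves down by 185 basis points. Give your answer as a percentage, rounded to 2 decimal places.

+6.38%

Periodic yield y = 0.0165. Modified duration first:
  t   CF        PV=CF/(1+0.0165)^t    t·PV
  1     2,250.00     2,213.4776     2,213.4776
  2     2,250.00     2,177.5481     4,355.0962
  3     2,250.00     2,142.2017     6,426.6052
  4     2,250.00     2,107.4292     8,429.7167
  5     2,250.00     2,073.2210    10,366.1051
  6     2,250.00     2,039.5681    12,237.4089
  7     2,250.00     2,006.4615    14,045.2307
  8    52,250.00    45,838.1658   366,705.3263
  Σ                 60,598.0731   424,778.9666
P = 60,598.0731; D_Mac = 7.00978 half-year periods = 3.50489 yrs; D_mod = 3.50489/(1+0.0165) = 3.44800 yrs.
ΔP/P ≈ -D_mod · Δy = -3.44800 × (-0.0185) = +0.063788 = +6.3788%.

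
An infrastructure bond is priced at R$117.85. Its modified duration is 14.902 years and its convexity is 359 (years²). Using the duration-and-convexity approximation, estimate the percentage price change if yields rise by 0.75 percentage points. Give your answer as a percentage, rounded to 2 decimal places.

Duration effect: -D_mod·Δy = -14.902 × (+0.0075) = -0.111765
Convexity effect: ½·C·(Δy)² = 0.5 × 359 × (0.0075)² = +0.010096875
ΔP/P ≈ -0.111765 + 0.010096875 = -0.101668125
= -10.1668125%.

-10.17%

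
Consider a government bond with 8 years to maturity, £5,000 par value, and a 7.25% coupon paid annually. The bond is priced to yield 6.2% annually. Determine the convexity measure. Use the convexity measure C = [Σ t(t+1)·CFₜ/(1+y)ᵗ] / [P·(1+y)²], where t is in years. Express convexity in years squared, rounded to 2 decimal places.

With y = 0.062:
  t   CF        PV=CF/(1+0.062)^t    t·PV        t(t+1)·PV
  1       362.50       341.3371       341.3371         682.6742
  2       362.50       321.4097       642.8194       1,928.4582
  3       362.50       302.6457       907.9370       3,631.7480
  4       362.50       284.9771     1,139.9084       5,699.5418
  5       362.50       268.3400     1,341.7000       8,050.2002
  6       362.50       252.6742     1,516.0452      10,612.3167
  7       362.50       237.9230     1,665.4609      13,323.6870
  8     5,362.50     3,314.1424    26,513.1396     238,618.2562
  Σ                  5,323.4492    34,068.3476     282,546.8822
P = 5,323.4492.
Convexity = Σ t(t+1)·PV / [P·(1+y)²] = 282,546.8822 / (5,323.4492 × 1.127844) = 47.05962.

47.06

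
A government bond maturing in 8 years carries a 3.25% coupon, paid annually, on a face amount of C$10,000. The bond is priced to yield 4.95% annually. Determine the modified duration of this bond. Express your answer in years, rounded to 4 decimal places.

Periodic yield y = 0.0495. First find Macaulay duration:
  t   CF        PV=CF/(1+0.0495)^t    t·PV
  1       325.00       309.6713       309.6713
  2       325.00       295.0655       590.1311
  3       325.00       281.1487       843.4460
  4       325.00       267.8882     1,071.5528
  5       325.00       255.2532     1,276.2659
  6       325.00       243.2141     1,459.2844
  7       325.00       231.7428     1,622.1996
  8    10,325.00     7,015.0459    56,120.3672
  Σ                  8,899.0296    63,292.9183
P = 8,899.0296; Macaulay duration = 63,292.9183 / 8,899.0296 = 7.11234 years.
Modified duration = D_Mac / (1 + y) = 7.11234 / 1.0495 = 6.77688 years.

6.7769 years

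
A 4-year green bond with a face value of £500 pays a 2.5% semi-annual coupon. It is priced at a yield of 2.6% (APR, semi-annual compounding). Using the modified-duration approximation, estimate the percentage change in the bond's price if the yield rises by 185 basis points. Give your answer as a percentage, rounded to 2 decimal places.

-7.00%

Periodic yield y = 0.013. Modified duration first:
  t   CF        PV=CF/(1+0.013)^t    t·PV
  1         6.25         6.1698         6.1698
  2         6.25         6.0906        12.1812
  3         6.25         6.0125        18.0374
  4         6.25         5.9353        23.7412
  5         6.25         5.8591        29.2956
  6         6.25         5.7839        34.7036
  7         6.25         5.7097        39.9680
  8       506.25       456.5512     3,652.4095
  Σ                    498.1121     3,816.5062
P = 498.1121; D_Mac = 7.66194 half-year periods = 3.83097 yrs; D_mod = 3.83097/(1+0.013) = 3.78181 yrs.
ΔP/P ≈ -D_mod · Δy = -3.78181 × (+0.0185) = -0.069963 = -6.9963%.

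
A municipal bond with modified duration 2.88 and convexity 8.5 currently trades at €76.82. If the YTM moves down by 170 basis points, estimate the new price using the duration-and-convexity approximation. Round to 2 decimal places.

Duration effect: -D_mod·Δy = -2.88 × (-0.017) = +0.048960
Convexity effect: ½·C·(Δy)² = 0.5 × 8.5 × (-0.017)² = +0.00122825
ΔP/P ≈ +0.048960 + 0.00122825 = +0.05018825
New price ≈ 76.82 × (1 + 0.05018825) = 80.675461365.

€80.68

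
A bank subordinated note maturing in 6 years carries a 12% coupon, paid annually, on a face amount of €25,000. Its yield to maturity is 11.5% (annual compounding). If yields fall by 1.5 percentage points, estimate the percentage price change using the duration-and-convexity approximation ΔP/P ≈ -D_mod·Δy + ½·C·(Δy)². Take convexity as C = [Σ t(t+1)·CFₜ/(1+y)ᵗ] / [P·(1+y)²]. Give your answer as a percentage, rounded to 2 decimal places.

+6.48%

With y = 0.115:
  t   CF        PV=CF/(1+0.115)^t    t·PV        t(t+1)·PV
  1     3,000.00     2,690.5830     2,690.5830       5,381.1659
  2     3,000.00     2,413.0789     4,826.1578      14,478.4733
  3     3,000.00     2,164.1963     6,492.5889      25,970.3557
  4     3,000.00     1,940.9832     7,763.9330      38,819.6648
  5     3,000.00     1,740.7921     8,703.9607      52,223.7643
  6    28,000.00    14,571.6532    87,429.9193     612,009.4350
  Σ                 25,521.2868   117,907.1426     748,882.8590
P = 25,521.2868; D_Mac = 4.61995 yrs; D_mod = 4.14346 yrs; C = 23.60269.
Duration effect: -4.14346 × (-0.015) = +0.062152
Convexity effect: 0.5 × 23.60269 × (-0.015)² = +0.0026553
ΔP/P ≈ +0.062152 + 0.0026553 = +0.064807 = +6.4807%.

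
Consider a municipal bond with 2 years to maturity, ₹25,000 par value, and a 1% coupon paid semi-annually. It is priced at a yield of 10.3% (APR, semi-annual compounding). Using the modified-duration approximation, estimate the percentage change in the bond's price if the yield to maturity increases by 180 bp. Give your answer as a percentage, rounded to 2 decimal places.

Periodic yield y = 0.0515. Modified duration first:
  t   CF        PV=CF/(1+0.0515)^t    t·PV
  1       125.00       118.8778       118.8778
  2       125.00       113.0554       226.1109
  3       125.00       107.5182       322.5547
  4    25,125.00    20,552.7038    82,210.8150
  Σ                 20,892.1552    82,878.3584
P = 20,892.1552; D_Mac = 3.96696 half-year periods = 1.98348 yrs; D_mod = 1.98348/(1+0.0515) = 1.88633 yrs.
ΔP/P ≈ -D_mod · Δy = -1.88633 × (+0.018) = -0.033954 = -3.3954%.

-3.40%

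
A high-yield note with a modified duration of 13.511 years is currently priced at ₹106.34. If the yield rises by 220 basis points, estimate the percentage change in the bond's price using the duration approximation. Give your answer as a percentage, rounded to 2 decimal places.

Duration approximation: ΔP/P ≈ -D_mod · Δy = -13.511 × (+0.022) = -0.297242.
As a percentage: -29.7242%.

-29.72%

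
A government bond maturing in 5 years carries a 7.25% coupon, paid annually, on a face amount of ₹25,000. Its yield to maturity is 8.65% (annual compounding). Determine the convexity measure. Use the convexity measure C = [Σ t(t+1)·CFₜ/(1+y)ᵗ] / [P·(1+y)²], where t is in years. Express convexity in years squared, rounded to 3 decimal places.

21.039

With y = 0.0865:
  t   CF        PV=CF/(1+0.0865)^t    t·PV        t(t+1)·PV
  1     1,812.50     1,668.2006     1,668.2006       3,336.4013
  2     1,812.50     1,535.3895     3,070.7789       9,212.3367
  3     1,812.50     1,413.1518     4,239.4555      16,957.8219
  4     1,812.50     1,300.6459     5,202.5838      26,012.9190
  5    26,812.50    17,708.7806    88,543.9028     531,263.4166
  Σ                 23,626.1684   102,724.9216     586,782.8955
P = 23,626.1684.
Convexity = Σ t(t+1)·PV / [P·(1+y)²] = 586,782.8955 / (23,626.1684 × 1.180482) = 21.03898.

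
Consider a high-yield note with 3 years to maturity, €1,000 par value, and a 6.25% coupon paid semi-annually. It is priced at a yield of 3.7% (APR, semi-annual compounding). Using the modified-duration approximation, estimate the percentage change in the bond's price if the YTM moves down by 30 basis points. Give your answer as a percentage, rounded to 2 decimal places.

+0.82%

Periodic yield y = 0.0185. Modified duration first:
  t   CF        PV=CF/(1+0.0185)^t    t·PV
  1        31.25        30.6824        30.6824
  2        31.25        30.1251        60.2501
  3        31.25        29.5779        88.7336
  4        31.25        29.0406       116.1625
  5        31.25        28.5131       142.5656
  6     1,031.25       923.8421     5,543.0528
  Σ                  1,071.7812     5,981.4470
P = 1,071.7812; D_Mac = 5.58085 half-year periods = 2.79042 yrs; D_mod = 2.79042/(1+0.0185) = 2.73974 yrs.
ΔP/P ≈ -D_mod · Δy = -2.73974 × (-0.003) = +0.008219 = +0.8219%.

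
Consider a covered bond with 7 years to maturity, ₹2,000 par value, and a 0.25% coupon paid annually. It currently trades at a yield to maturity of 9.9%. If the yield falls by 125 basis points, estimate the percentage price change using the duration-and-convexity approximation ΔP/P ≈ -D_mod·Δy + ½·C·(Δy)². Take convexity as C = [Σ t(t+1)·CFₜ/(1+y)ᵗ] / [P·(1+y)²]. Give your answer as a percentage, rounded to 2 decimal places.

With y = 0.099:
  t   CF        PV=CF/(1+0.099)^t    t·PV        t(t+1)·PV
  1         5.00         4.5496         4.5496           9.0992
  2         5.00         4.1398         8.2795          24.8385
  3         5.00         3.7668        11.3005          45.2021
  4         5.00         3.4275        13.7101          68.5503
  5         5.00         3.1188        15.5938          93.5627
  6         5.00         2.8378        17.0269         119.1882
  7     2,005.00     1,035.4533     7,248.1733      57,985.3866
  Σ                  1,057.2936     7,318.6337      58,345.8275
P = 1,057.2936; D_Mac = 6.92204 yrs; D_mod = 6.29849 yrs; C = 45.68975.
Duration effect: -6.29849 × (-0.0125) = +0.078731
Convexity effect: 0.5 × 45.68975 × (-0.0125)² = +0.0035695
ΔP/P ≈ +0.078731 + 0.0035695 = +0.082301 = +8.2301%.

+8.23%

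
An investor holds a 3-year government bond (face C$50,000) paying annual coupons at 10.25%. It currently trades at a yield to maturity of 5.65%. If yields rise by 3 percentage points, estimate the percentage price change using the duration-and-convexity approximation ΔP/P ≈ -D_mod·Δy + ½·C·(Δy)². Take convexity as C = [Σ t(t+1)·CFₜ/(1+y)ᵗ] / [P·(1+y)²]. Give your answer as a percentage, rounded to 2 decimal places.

With y = 0.0565:
  t   CF        PV=CF/(1+0.0565)^t    t·PV        t(t+1)·PV
  1     5,125.00     4,850.9229     4,850.9229       9,701.8457
  2     5,125.00     4,591.5029     9,183.0059      27,549.0177
  3    55,125.00    46,745.5311   140,236.5933     560,946.3731
  Σ                 56,187.9569   154,270.5220     598,197.2365
P = 56,187.9569; D_Mac = 2.74562 yrs; D_mod = 2.59878 yrs; C = 9.53811.
Duration effect: -2.59878 × (+0.03) = -0.077964
Convexity effect: 0.5 × 9.53811 × (0.03)² = +0.0042921
ΔP/P ≈ -0.077964 + 0.0042921 = -0.073671 = -7.3671%.

-7.37%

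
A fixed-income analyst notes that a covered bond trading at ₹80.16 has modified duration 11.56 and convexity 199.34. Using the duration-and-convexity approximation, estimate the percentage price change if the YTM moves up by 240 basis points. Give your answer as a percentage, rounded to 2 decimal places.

Duration effect: -D_mod·Δy = -11.56 × (+0.024) = -0.277440
Convexity effect: ½·C·(Δy)² = 0.5 × 199.34 × (0.024)² = +0.05740992
ΔP/P ≈ -0.277440 + 0.05740992 = -0.22003008
= -22.003008%.

-22.00%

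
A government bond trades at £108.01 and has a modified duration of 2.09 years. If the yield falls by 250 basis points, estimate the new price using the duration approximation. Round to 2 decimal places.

Duration approximation: ΔP/P ≈ -D_mod · Δy = -2.09 × (-0.025) = +0.052250.
New price ≈ 108.01 × (1 + 0.052250) = 113.6535225.

£113.65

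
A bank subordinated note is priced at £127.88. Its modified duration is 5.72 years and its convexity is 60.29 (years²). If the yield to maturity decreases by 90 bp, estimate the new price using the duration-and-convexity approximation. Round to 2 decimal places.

£134.78

Duration effect: -D_mod·Δy = -5.72 × (-0.009) = +0.051480
Convexity effect: ½·C·(Δy)² = 0.5 × 60.29 × (-0.009)² = +0.002441745
ΔP/P ≈ +0.051480 + 0.002441745 = +0.053921745
New price ≈ 127.88 × (1 + 0.053921745) = 134.7755127506.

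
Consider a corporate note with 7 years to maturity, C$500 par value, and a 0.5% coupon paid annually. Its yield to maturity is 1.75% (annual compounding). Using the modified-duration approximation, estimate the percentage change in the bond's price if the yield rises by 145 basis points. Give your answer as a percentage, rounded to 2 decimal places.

Periodic yield y = 0.0175. Modified duration first:
  t   CF        PV=CF/(1+0.0175)^t    t·PV
  1         2.50         2.4570         2.4570
  2         2.50         2.4147         4.8295
  3         2.50         2.3732         7.1196
  4         2.50         2.3324         9.3296
  5         2.50         2.2923        11.4614
  6         2.50         2.2529        13.5171
  7       502.50       445.0360     3,115.2520
  Σ                    459.1585     3,163.9662
P = 459.1585; D_Mac = 6.89079 yrs; D_mod = 6.89079/(1+0.0175) = 6.77228 yrs.
ΔP/P ≈ -D_mod · Δy = -6.77228 × (+0.0145) = -0.098198 = -9.8198%.

-9.82%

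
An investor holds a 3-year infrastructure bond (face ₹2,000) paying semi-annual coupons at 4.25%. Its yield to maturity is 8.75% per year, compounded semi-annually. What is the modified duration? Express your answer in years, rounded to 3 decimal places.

Periodic yield y = 0.04375. First find Macaulay duration:
  t   CF        PV=CF/(1+0.04375)^t    t·PV
  1        42.50        40.7186        40.7186
  2        42.50        39.0118        78.0236
  3        42.50        37.3766       112.1297
  4        42.50        35.8099       143.2396
  5        42.50        34.3089       171.5444
  6     2,042.50     1,579.7310     9,478.3859
  Σ                  1,766.9567    10,024.0417
P = 1,766.9567; Macaulay duration = 10,024.0417 / 1,766.9567 = 5.67305 half-year periods = 2.83653 years.
Modified duration = D_Mac / (1 + y) = 2.83653 / 1.04375 = 2.71763 years.

2.718 years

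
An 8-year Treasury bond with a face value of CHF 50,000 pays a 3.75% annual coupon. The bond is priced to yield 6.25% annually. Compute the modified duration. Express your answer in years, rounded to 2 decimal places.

6.55 years

Periodic yield y = 0.0625. First find Macaulay duration:
  t   CF        PV=CF/(1+0.0625)^t    t·PV
  1     1,875.00     1,764.7059     1,764.7059
  2     1,875.00     1,660.8997     3,321.7993
  3     1,875.00     1,563.1997     4,689.5990
  4     1,875.00     1,471.2468     5,884.9870
  5     1,875.00     1,384.7028     6,923.5141
  6     1,875.00     1,303.2497     7,819.4983
  7     1,875.00     1,226.5880     8,586.1158
  8    51,875.00    31,939.3887   255,515.1097
  Σ                 42,313.9812   294,505.3292
P = 42,313.9812; Macaulay duration = 294,505.3292 / 42,313.9812 = 6.96000 years.
Modified duration = D_Mac / (1 + y) = 6.96000 / 1.0625 = 6.55059 years.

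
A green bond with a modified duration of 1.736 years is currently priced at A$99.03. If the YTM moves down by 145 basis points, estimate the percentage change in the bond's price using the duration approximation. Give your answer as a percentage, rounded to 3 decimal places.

+2.517%

Duration approximation: ΔP/P ≈ -D_mod · Δy = -1.736 × (-0.0145) = +0.025172.
As a percentage: +2.5172%.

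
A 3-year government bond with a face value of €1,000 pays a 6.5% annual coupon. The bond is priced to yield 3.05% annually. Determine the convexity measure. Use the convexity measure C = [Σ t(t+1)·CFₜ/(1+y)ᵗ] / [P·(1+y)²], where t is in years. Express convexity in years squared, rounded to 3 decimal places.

10.444

With y = 0.0305:
  t   CF        PV=CF/(1+0.0305)^t    t·PV        t(t+1)·PV
  1        65.00        63.0762        63.0762         126.1524
  2        65.00        61.2093       122.4186         367.2558
  3     1,065.00       973.2079     2,919.6237      11,678.4946
  Σ                  1,097.4934     3,105.1184      12,171.9027
P = 1,097.4934.
Convexity = Σ t(t+1)·PV / [P·(1+y)²] = 12,171.9027 / (1,097.4934 × 1.061930) = 10.44385.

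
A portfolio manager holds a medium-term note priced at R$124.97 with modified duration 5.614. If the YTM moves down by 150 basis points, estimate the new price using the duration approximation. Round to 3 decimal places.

R$135.494

Duration approximation: ΔP/P ≈ -D_mod · Δy = -5.614 × (-0.015) = +0.084210.
New price ≈ 124.97 × (1 + 0.084210) = 135.4937237.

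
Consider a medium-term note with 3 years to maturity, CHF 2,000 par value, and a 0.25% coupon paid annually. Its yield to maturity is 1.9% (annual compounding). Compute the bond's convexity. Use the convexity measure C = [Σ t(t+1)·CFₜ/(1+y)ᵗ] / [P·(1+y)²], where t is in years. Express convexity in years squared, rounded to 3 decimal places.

With y = 0.019:
  t   CF        PV=CF/(1+0.019)^t    t·PV        t(t+1)·PV
  1         5.00         4.9068         4.9068           9.8135
  2         5.00         4.8153         9.6306          28.8917
  3     2,005.00     1,894.9241     5,684.7724      22,739.0895
  Σ                  1,904.6462     5,699.3097      22,777.7947
P = 1,904.6462.
Convexity = Σ t(t+1)·PV / [P·(1+y)²] = 22,777.7947 / (1,904.6462 × 1.038361) = 11.51726.

11.517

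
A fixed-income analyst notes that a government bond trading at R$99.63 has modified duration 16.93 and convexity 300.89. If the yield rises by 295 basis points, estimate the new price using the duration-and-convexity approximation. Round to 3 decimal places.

R$62.915

Duration effect: -D_mod·Δy = -16.93 × (+0.0295) = -0.499435
Convexity effect: ½·C·(Δy)² = 0.5 × 300.89 × (0.0295)² = +0.13092476125
ΔP/P ≈ -0.499435 + 0.13092476125 = -0.36851023875
New price ≈ 99.63 × (1 - 0.36851023875) = 62.9153249133375.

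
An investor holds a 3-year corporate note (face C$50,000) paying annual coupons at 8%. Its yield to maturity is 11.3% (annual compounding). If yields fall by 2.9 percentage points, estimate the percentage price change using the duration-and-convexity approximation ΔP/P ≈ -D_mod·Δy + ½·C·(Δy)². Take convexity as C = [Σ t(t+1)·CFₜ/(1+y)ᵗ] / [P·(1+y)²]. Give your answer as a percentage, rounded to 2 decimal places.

+7.59%

With y = 0.113:
  t   CF        PV=CF/(1+0.113)^t    t·PV        t(t+1)·PV
  1     4,000.00     3,593.8904     3,593.8904       7,187.7808
  2     4,000.00     3,229.0120     6,458.0241      19,374.0722
  3    54,000.00    39,165.9141   117,497.7422     469,990.9689
  Σ                 45,988.8165   127,549.6567     496,552.8219
P = 45,988.8165; D_Mac = 2.77349 yrs; D_mod = 2.49191 yrs; C = 8.71611.
Duration effect: -2.49191 × (-0.029) = +0.072265
Convexity effect: 0.5 × 8.71611 × (-0.029)² = +0.0036651
ΔP/P ≈ +0.072265 + 0.0036651 = +0.075930 = +7.5930%.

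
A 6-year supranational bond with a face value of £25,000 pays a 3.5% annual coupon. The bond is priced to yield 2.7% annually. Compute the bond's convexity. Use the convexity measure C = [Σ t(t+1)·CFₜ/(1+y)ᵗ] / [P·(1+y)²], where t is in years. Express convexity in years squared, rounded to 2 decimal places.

35.65

With y = 0.027:
  t   CF        PV=CF/(1+0.027)^t    t·PV        t(t+1)·PV
  1       875.00       851.9961       851.9961       1,703.9922
  2       875.00       829.5970     1,659.1940       4,977.5819
  3       875.00       807.7867     2,423.3602       9,693.4409
  4       875.00       786.5499     3,146.1996      15,730.9979
  5       875.00       765.8714     3,829.3569      22,976.1411
  6    25,875.00    22,052.4932   132,314.9592     926,204.7145
  Σ                 26,094.2943   144,225.0660     981,286.8686
P = 26,094.2943.
Convexity = Σ t(t+1)·PV / [P·(1+y)²] = 981,286.8686 / (26,094.2943 × 1.054729) = 35.65411.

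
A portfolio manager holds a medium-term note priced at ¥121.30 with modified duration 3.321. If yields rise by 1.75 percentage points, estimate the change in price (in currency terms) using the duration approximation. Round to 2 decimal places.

Duration approximation: ΔP/P ≈ -D_mod · Δy = -3.321 × (+0.0175) = -0.0581175.
ΔP ≈ 121.30 × (-0.0581175) = -7.04965275.

-¥7.05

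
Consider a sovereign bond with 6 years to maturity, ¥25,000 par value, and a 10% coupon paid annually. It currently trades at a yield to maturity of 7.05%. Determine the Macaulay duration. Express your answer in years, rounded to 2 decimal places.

Periodic yield y = 0.0705. Discount each cash flow and weight by its year:
  t   CF        PV=CF/(1+0.0705)^t    t·PV
  1     2,500.00     2,335.3573     2,335.3573
  2     2,500.00     2,181.5575     4,363.1150
  3     2,500.00     2,037.8865     6,113.6595
  4     2,500.00     1,903.6773     7,614.7090
  5     2,500.00     1,778.3066     8,891.5332
  6    27,500.00    18,273.1182   109,638.7093
  Σ                 28,509.9034   138,957.0834
Price P = Σ PV = 28,509.9034.
Macaulay duration = Σ(t·PV) / P = 138,957.0834 / 28,509.9034 = 4.87399 years.

4.87 years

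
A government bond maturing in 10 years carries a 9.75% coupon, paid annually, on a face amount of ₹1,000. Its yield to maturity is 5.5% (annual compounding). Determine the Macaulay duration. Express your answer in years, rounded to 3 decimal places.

7.251 years

Periodic yield y = 0.055. Discount each cash flow and weight by its year:
  t   CF        PV=CF/(1+0.055)^t    t·PV
  1        97.50        92.4171        92.4171
  2        97.50        87.5991       175.1982
  3        97.50        83.0323       249.0970
  4        97.50        78.7036       314.8145
  5        97.50        74.6006       373.0030
  6        97.50        70.7115       424.2688
  7        97.50        67.0251       469.1756
  8        97.50        63.5309       508.2471
  9        97.50        60.2189       541.9697
  10    1,097.50       642.5101     6,425.1006
  Σ                  1,320.3491     9,573.2916
Price P = Σ PV = 1,320.3491.
Macaulay duration = Σ(t·PV) / P = 9,573.2916 / 1,320.3491 = 7.25058 years.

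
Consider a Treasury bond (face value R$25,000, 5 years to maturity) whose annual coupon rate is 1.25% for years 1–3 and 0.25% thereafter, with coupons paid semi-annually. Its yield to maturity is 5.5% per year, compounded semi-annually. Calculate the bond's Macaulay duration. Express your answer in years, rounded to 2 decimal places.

4.86 years

Periodic yield y = 0.0275. Discount each cash flow and weight by its period:
  t   CF        PV=CF/(1+0.0275)^t    t·PV
  1       156.25       152.0681       152.0681
  2       156.25       147.9982       295.9964
  3       156.25       144.0372       432.1115
  4       156.25       140.1821       560.7286
  5       156.25       136.4303       682.1516
  6       156.25       132.7789       796.6734
  7        31.25        25.8450       180.9153
  8        31.25        25.1533       201.2266
  9        31.25        24.4801       220.3211
  10   25,031.25    19,083.7726   190,837.7257
  Σ                 20,012.7459   194,359.9181
Price P = Σ PV = 20,012.7459.
Macaulay duration = Σ(t·PV) / P = 194,359.9181 / 20,012.7459 = 9.71181 half-year periods.
In years: 9.71181 / 2 = 4.85590 years.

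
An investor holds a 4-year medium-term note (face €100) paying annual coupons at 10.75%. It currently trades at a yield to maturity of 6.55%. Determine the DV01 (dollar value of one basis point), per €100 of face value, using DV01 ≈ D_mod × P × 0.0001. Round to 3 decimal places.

€0.037

Periodic yield y = 0.0655.
  t   CF        PV=CF/(1+0.0655)^t    t·PV
  1        10.75        10.0892        10.0892
  2        10.75         9.4689        18.9379
  3        10.75         8.8869        26.6606
  4       110.75        85.9271       343.7082
  Σ                    114.3720       399.3958
P = 114.3720; D_Mac = 3.49208 yrs; D_mod = 3.27741 yrs.
DV01 ≈ 3.27741 × 114.3720 × 0.0001 = 0.037484.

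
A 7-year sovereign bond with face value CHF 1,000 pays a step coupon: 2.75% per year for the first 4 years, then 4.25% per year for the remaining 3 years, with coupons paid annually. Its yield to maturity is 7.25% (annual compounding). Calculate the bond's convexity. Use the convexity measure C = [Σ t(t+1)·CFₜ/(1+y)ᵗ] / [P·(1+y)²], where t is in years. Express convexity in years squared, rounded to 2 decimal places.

With y = 0.0725:
  t   CF        PV=CF/(1+0.0725)^t    t·PV        t(t+1)·PV
  1        27.50        25.6410        25.6410          51.2821
  2        27.50        23.9077        47.8154         143.4463
  3        27.50        22.2916        66.8747         267.4989
  4        27.50        20.7847        83.1387         415.6937
  5        42.50        29.9504       149.7519         898.5116
  6        42.50        27.9258       167.5546       1,172.8823
  7     1,042.50       638.6971     4,470.8798      35,767.0387
  Σ                    789.1983     5,011.6563      38,716.3536
P = 789.1983.
Convexity = Σ t(t+1)·PV / [P·(1+y)²] = 38,716.3536 / (789.1983 × 1.150256) = 42.64948.

42.65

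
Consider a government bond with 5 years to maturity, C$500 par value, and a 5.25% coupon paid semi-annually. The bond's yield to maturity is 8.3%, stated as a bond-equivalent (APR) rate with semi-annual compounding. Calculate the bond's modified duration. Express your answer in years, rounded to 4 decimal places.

Periodic yield y = 0.0415. First find Macaulay duration:
  t   CF        PV=CF/(1+0.0415)^t    t·PV
  1       13.125        12.6020        12.6020
  2       13.125        12.0999        24.1997
  3       13.125        11.6177        34.8532
  4       13.125        11.1548        44.6192
  5       13.125        10.7103        53.5517
  6       13.125        10.2836        61.7014
  7       13.125         9.8738        69.1166
  8       13.125         9.4804        75.8429
  9       13.125         9.1026        81.9235
  10     513.125       341.6886     3,416.8855
  Σ                    438.6137     3,875.2958
P = 438.6137; Macaulay duration = 3,875.2958 / 438.6137 = 8.83533 half-year periods = 4.41766 years.
Modified duration = D_Mac / (1 + y) = 4.41766 / 1.0415 = 4.24164 years.

4.2416 years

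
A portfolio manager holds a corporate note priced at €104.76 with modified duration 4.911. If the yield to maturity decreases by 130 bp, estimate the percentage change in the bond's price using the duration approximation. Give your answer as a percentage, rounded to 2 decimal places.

+6.38%

Duration approximation: ΔP/P ≈ -D_mod · Δy = -4.911 × (-0.013) = +0.063843.
As a percentage: +6.3843%.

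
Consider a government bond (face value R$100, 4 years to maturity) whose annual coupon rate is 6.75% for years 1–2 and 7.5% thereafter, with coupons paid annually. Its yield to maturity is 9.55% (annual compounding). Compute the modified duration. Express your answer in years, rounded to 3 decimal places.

Periodic yield y = 0.0955. First find Macaulay duration:
  t   CF        PV=CF/(1+0.0955)^t    t·PV
  1         6.75         6.1616         6.1616
  2         6.75         5.6244        11.2489
  3         7.50         5.7046        17.1138
  4       107.50        74.6378       298.5513
  Σ                     92.1284       333.0755
P = 92.1284; Macaulay duration = 333.0755 / 92.1284 = 3.61534 years.
Modified duration = D_Mac / (1 + y) = 3.61534 / 1.0955 = 3.30017 years.

3.300 years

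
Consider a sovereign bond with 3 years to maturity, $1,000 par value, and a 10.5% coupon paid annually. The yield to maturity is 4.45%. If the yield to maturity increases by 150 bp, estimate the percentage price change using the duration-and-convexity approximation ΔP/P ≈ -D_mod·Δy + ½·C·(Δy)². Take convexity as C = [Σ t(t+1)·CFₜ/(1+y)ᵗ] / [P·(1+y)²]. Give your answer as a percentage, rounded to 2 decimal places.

With y = 0.0445:
  t   CF        PV=CF/(1+0.0445)^t    t·PV        t(t+1)·PV
  1       105.00       100.5266       100.5266         201.0531
  2       105.00        96.2437       192.4874         577.4623
  3     1,105.00       969.6990     2,909.0970      11,636.3879
  Σ                  1,166.4693     3,202.1110      12,414.9034
P = 1,166.4693; D_Mac = 2.74513 yrs; D_mod = 2.62818 yrs; C = 9.75558.
Duration effect: -2.62818 × (+0.015) = -0.039423
Convexity effect: 0.5 × 9.75558 × (0.015)² = +0.0010975
ΔP/P ≈ -0.039423 + 0.0010975 = -0.038325 = -3.8325%.

-3.83%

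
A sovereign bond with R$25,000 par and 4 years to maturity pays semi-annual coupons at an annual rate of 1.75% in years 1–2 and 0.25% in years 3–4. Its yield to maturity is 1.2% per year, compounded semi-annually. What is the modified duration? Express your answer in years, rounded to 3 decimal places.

3.877 years

Periodic yield y = 0.006. First find Macaulay duration:
  t   CF        PV=CF/(1+0.006)^t    t·PV
  1       218.75       217.4453       217.4453
  2       218.75       216.1484       432.2969
  3       218.75       214.8593       644.5778
  4       218.75       213.5778       854.3113
  5        31.25        30.3291       151.6457
  6        31.25        30.1483       180.8895
  7        31.25        29.9684       209.7791
  8    25,031.25    23,861.5522   190,892.4179
  Σ                 24,814.0289   193,583.3636
P = 24,814.0289; Macaulay duration = 193,583.3636 / 24,814.0289 = 7.80137 half-year periods = 3.90068 years.
Modified duration = D_Mac / (1 + y) = 3.90068 / 1.006 = 3.87742 years.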